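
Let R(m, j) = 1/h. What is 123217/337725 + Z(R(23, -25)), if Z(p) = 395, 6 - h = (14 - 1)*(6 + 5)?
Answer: 133524592/337725 ≈ 395.36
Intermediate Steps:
h = -137 (h = 6 - (14 - 1)*(6 + 5) = 6 - 13*11 = 6 - 1*143 = 6 - 143 = -137)
R(m, j) = -1/137 (R(m, j) = 1/(-137) = -1/137)
123217/337725 + Z(R(23, -25)) = 123217/337725 + 395 = 133524592/337725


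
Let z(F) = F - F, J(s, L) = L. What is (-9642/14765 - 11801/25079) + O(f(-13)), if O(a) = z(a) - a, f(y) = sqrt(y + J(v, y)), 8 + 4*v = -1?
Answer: -416053483/370291435 - I*sqrt(26) ≈ -1.1236 - 5.099*I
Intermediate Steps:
v = -9/4 (v = -2 + (1/4)*(-1) = -2 - 1/4 = -9/4 ≈ -2.2500)
z(F) = 0
f(y) = sqrt(2)*sqrt(y) (f(y) = sqrt(y + y) = sqrt(2*y) = sqrt(2)*sqrt(y))
O(a) = -a (O(a) = 0 - a = -a)
(-9642/14765 - 11801/25079) + O(f(-13)) = (-9642/14765 - 11801/25079) - sqrt(2)*sqrt(-13) = (-9642*1/14765 - 11801*1/25079) - sqrt(2)*I*sqrt(13) = (-9642/14765 - 11801/25079) - I*sqrt(26) = -416053483/370291435 - I*sqrt(26)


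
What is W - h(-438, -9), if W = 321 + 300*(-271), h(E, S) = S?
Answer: -80970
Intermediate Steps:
W = -80979 (W = 321 - 81300 = -80979)
W - h(-438, -9) = -80979 - 1*(-9) = -80979 + 9 = -80970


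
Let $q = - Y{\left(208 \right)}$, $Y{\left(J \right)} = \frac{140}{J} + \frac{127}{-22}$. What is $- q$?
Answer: $- \frac{2917}{572} \approx -5.0996$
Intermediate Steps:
$Y{\left(J \right)} = - \frac{127}{22} + \frac{140}{J}$ ($Y{\left(J \right)} = \frac{140}{J} + 127 \left(- \frac{1}{22}\right) = \frac{140}{J} - \frac{127}{22} = - \frac{127}{22} + \frac{140}{J}$)
$q = \frac{2917}{572}$ ($q = - (- \frac{127}{22} + \frac{140}{208}) = - (- \frac{127}{22} + 140 \cdot \frac{1}{208}) = - (- \frac{127}{22} + \frac{35}{52}) = \left(-1\right) \left(- \frac{2917}{572}\right) = \frac{2917}{572} \approx 5.0996$)
$- q = \left(-1\right) \frac{2917}{572} = - \frac{2917}{572}$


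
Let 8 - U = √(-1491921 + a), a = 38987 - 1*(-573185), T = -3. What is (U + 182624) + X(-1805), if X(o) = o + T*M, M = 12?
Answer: 180791 - I*√879749 ≈ 1.8079e+5 - 937.95*I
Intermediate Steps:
a = 612172 (a = 38987 + 573185 = 612172)
X(o) = -36 + o (X(o) = o - 3*12 = o - 36 = -36 + o)
U = 8 - I*√879749 (U = 8 - √(-1491921 + 612172) = 8 - √(-879749) = 8 - I*√879749 ≈ 8.0 - 937.95*I)
(U + 182624) + X(-1805) = ((8 - I*√879749) + 182624) + (-36 - 1805) = (182632 - I*√879749) - 1841 = 180791 - I*√879749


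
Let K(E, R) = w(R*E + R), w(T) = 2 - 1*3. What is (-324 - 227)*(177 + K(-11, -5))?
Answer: -96976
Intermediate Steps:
w(T) = -1 (w(T) = 2 - 3 = -1)
K(E, R) = -1
(-324 - 227)*(177 + K(-11, -5)) = (-324 - 227)*(177 - 1) = -551*176 = -96976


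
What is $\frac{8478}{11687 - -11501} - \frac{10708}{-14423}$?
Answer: $\frac{185287649}{167220262} \approx 1.108$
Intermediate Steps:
$\frac{8478}{11687 - -11501} - \frac{10708}{-14423} = \frac{8478}{11687 + 11501} - - \frac{10708}{14423} = \frac{8478}{23188} + \frac{10708}{14423} = 8478 \cdot \frac{1}{23188} + \frac{10708}{14423} = \frac{4239}{11594} + \frac{10708}{14423} = \frac{185287649}{167220262}$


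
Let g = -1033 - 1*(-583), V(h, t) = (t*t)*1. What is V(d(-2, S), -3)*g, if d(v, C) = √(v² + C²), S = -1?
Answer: -4050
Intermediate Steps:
d(v, C) = √(C² + v²)
V(h, t) = t² (V(h, t) = t²*1 = t²)
g = -450 (g = -1033 + 583 = -450)
V(d(-2, S), -3)*g = (-3)²*(-450) = 9*(-450) = -4050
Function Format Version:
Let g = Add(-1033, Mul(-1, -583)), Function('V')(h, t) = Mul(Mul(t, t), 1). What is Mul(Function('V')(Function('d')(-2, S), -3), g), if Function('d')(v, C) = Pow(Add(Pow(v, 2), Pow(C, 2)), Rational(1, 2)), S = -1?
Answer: -4050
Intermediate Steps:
Function('d')(v, C) = Pow(Add(Pow(C, 2), Pow(v, 2)), Rational(1, 2))
Function('V')(h, t) = Pow(t, 2) (Function('V')(h, t) = Mul(Pow(t, 2), 1) = Pow(t, 2))
g = -450 (g = Add(-1033, 583) = -450)
Mul(Function('V')(Function('d')(-2, S), -3), g) = Mul(Pow(-3, 2), -450) = Mul(9, -450) = -4050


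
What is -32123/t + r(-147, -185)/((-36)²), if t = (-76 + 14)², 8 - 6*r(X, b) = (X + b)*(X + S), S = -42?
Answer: -30685063/1868184 ≈ -16.425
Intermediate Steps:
r(X, b) = 4/3 - (-42 + X)*(X + b)/6 (r(X, b) = 4/3 - (X + b)*(X - 42)/6 = 4/3 - (X + b)*(-42 + X)/6 = 4/3 - (-42 + X)*(X + b)/6)
t = 3844 (t = (-62)² = 3844)
-32123/t + r(-147, -185)/((-36)²) = -32123/3844 + (4/3 + 7*(-147) + 7*(-185) - ⅙*(-147)² - ⅙*(-147)*(-185))/((-36)²) = -32123*1/3844 + (4/3 - 1029 - 1295 - ⅙*21609 - 9065/2)/1296 = -32123/3844 + (4/3 - 1029 - 1295 - 7203/2 - 9065/2)*(1/1296) = -32123/3844 - 31370/3*1/1296 = -32123/3844 - 15685/1944 = -30685063/1868184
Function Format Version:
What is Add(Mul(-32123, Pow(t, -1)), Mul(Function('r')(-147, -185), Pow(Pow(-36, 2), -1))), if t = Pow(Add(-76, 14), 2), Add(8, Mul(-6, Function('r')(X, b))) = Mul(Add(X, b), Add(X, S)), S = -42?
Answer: Rational(-30685063, 1868184) ≈ -16.425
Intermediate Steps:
Function('r')(X, b) = Add(Rational(4, 3), Mul(Rational(-1, 6), Add(-42, X), Add(X, b))) (Function('r')(X, b) = Add(Rational(4, 3), Mul(Rational(-1, 6), Mul(Add(X, b), Add(X, -42)))) = Add(Rational(4, 3), Mul(Rational(-1, 6), Mul(Add(X, b), Add(-42, X)))) = Add(Rational(4, 3), Mul(Rational(-1, 6), Mul(Add(-42, X), Add(X, b)))) = Add(Rational(4, 3), Mul(Rational(-1, 6), Add(-42, X), Add(X, b))))
t = 3844 (t = Pow(-62, 2) = 3844)
Add(Mul(-32123, Pow(t, -1)), Mul(Function('r')(-147, -185), Pow(Pow(-36, 2), -1))) = Add(Mul(-32123, Pow(3844, -1)), Mul(Add(Rational(4, 3), Mul(7, -147), Mul(7, -185), Mul(Rational(-1, 6), Pow(-147, 2)), Mul(Rational(-1, 6), -147, -185)), Pow(Pow(-36, 2), -1))) = Add(Mul(-32123, Rational(1, 3844)), Mul(Add(Rational(4, 3), -1029, -1295, Mul(Rational(-1, 6), 21609), Rational(-9065, 2)), Pow(1296, -1))) = Add(Rational(-32123, 3844), Mul(Add(Rational(4, 3), -1029, -1295, Rational(-7203, 2), Rational(-9065, 2)), Rational(1, 1296))) = Add(Rational(-32123, 3844), Mul(Rational(-31370, 3), Rational(1, 1296))) = Add(Rational(-32123, 3844), Rational(-15685, 1944)) = Rational(-30685063, 1868184)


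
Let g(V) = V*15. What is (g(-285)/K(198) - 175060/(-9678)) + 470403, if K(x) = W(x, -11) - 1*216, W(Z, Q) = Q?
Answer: 516756142594/1098453 ≈ 4.7044e+5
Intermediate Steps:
g(V) = 15*V
K(x) = -227 (K(x) = -11 - 1*216 = -11 - 216 = -227)
(g(-285)/K(198) - 175060/(-9678)) + 470403 = ((15*(-285))/(-227) - 175060/(-9678)) + 470403 = (-4275*(-1/227) - 175060*(-1/9678)) + 470403 = (4275/227 + 87530/4839) + 470403 = 40556035/1098453 + 470403 = 516756142594/1098453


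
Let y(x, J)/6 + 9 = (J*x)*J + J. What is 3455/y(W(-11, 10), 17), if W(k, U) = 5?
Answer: 3455/8718 ≈ 0.39631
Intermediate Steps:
y(x, J) = -54 + 6*J + 6*x*J**2 (y(x, J) = -54 + 6*((J*x)*J + J) = -54 + 6*(x*J**2 + J) = -54 + 6*(J + x*J**2) = -54 + (6*J + 6*x*J**2) = -54 + 6*J + 6*x*J**2)
3455/y(W(-11, 10), 17) = 3455/(-54 + 6*17 + 6*5*17**2) = 3455/(-54 + 102 + 6*5*289) = 3455/(-54 + 102 + 8670) = 3455/8718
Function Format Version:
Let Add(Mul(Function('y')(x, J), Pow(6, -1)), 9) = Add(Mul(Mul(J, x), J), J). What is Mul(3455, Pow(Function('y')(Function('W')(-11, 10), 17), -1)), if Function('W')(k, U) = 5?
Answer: Rational(3455, 8718) ≈ 0.39631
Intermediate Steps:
Function('y')(x, J) = Add(-54, Mul(6, J), Mul(6, x, Pow(J, 2))) (Function('y')(x, J) = Add(-54, Mul(6, Add(Mul(Mul(J, x), J), J))) = Add(-54, Mul(6, Add(Mul(x, Pow(J, 2)), J))) = Add(-54, Mul(6, Add(J, Mul(x, Pow(J, 2))))) = Add(-54, Add(Mul(6, J), Mul(6, x, Pow(J, 2)))) = Add(-54, Mul(6, J), Mul(6, x, Pow(J, 2))))
Mul(3455, Pow(Function('y')(Function('W')(-11, 10), 17), -1)) = Mul(3455, Pow(Add(-54, Mul(6, 17), Mul(6, 5, Pow(17, 2))), -1)) = Mul(3455, Pow(Add(-54, 102, Mul(6, 5, 289)), -1)) = Mul(3455, Pow(Add(-54, 102, 8670), -1)) = Mul(3455, Pow(8718, -1)) = Mul(3455, Rational(1, 8718)) = Rational(3455, 8718)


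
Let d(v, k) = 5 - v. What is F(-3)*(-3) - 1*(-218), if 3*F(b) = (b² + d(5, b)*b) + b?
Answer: 212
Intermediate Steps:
F(b) = b/3 + b²/3 (F(b) = ((b² + (5 - 1*5)*b) + b)/3 = ((b² + (5 - 5)*b) + b)/3 = ((b² + 0*b) + b)/3 = ((b² + 0) + b)/3 = (b² + b)/3 = (b + b²)/3 = b/3 + b²/3)
F(-3)*(-3) - 1*(-218) = ((⅓)*(-3)*(1 - 3))*(-3) - 1*(-218) = ((⅓)*(-3)*(-2))*(-3) + 218 = 2*(-3) + 218 = -6 + 218 = 212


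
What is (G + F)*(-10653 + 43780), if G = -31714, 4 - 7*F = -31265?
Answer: -902611369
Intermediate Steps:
F = 4467 (F = 4/7 - ⅐*(-31265) = 4/7 + 31265/7 = 4467)
(G + F)*(-10653 + 43780) = (-31714 + 4467)*(-10653 + 43780) = -27247*33127 = -902611369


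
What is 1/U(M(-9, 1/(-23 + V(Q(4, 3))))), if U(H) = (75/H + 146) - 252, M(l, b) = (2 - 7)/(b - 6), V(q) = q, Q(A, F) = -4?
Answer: -9/139 ≈ -0.064748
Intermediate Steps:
M(l, b) = -5/(-6 + b)
U(H) = -106 + 75/H (U(H) = (146 + 75/H) - 252 = -106 + 75/H)
1/U(M(-9, 1/(-23 + V(Q(4, 3))))) = 1/(-106 + 75/((-5/(-6 + 1/(-23 - 4))))) = 1/(-106 + 75/((-5/(-6 + 1/(-27))))) = 1/(-106 + 75/((-5/(-6 - 1/27)))) = 1/(-106 + 75/((-5/(-163/27)))) = 1/(-106 + 75/((-5*(-27/163)))) = 1/(-106 + 75/(135/163)) = 1/(-106 + 75*(163/135)) = 1/(-106 + 815/9) = 1/(-139/9) = -9/139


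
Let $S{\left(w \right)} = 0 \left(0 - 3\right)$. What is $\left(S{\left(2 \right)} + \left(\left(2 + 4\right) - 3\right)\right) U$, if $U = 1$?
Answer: $3$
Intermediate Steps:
$S{\left(w \right)} = 0$ ($S{\left(w \right)} = 0 \left(-3\right) = 0$)
$\left(S{\left(2 \right)} + \left(\left(2 + 4\right) - 3\right)\right) U = \left(0 + \left(\left(2 + 4\right) - 3\right)\right) 1 = \left(0 + \left(6 - 3\right)\right) 1 = \left(0 + 3\right) 1 = 3 \cdot 1 = 3$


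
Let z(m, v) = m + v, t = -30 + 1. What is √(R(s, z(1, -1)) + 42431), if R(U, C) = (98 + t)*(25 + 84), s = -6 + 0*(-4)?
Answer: 4*√3122 ≈ 223.50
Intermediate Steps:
t = -29
s = -6 (s = -6 + 0 = -6)
R(U, C) = 7521 (R(U, C) = (98 - 29)*(25 + 84) = 69*109 = 7521)
√(R(s, z(1, -1)) + 42431) = √(7521 + 42431) = √49952 = 4*√3122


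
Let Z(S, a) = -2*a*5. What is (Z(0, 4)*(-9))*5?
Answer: 1800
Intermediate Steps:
Z(S, a) = -10*a
(Z(0, 4)*(-9))*5 = (-10*4*(-9))*5 = -40*(-9)*5 = 360*5 = 1800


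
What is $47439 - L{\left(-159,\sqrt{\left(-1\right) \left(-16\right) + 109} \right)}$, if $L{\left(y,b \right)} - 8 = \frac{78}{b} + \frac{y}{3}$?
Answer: $47484 - \frac{78 \sqrt{5}}{25} \approx 47477.0$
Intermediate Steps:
$L{\left(y,b \right)} = 8 + \frac{78}{b} + \frac{y}{3}$ ($L{\left(y,b \right)} = 8 + \left(\frac{78}{b} + \frac{y}{3}\right) = 8 + \frac{78}{b} + \frac{y}{3}$)
$47439 - L{\left(-159,\sqrt{\left(-1\right) \left(-16\right) + 109} \right)} = 47439 - \left(8 + \frac{78}{\sqrt{\left(-1\right) \left(-16\right) + 109}} + \frac{1}{3} \left(-159\right)\right) = 47439 - \left(8 + \frac{78}{\sqrt{16 + 109}} - 53\right) = 47439 - \left(8 + \frac{78}{\sqrt{125}} - 53\right) = 47439 - \left(8 + \frac{78}{5 \sqrt{5}} - 53\right) = 47439 - \left(8 + 78 \frac{\sqrt{5}}{25} - 53\right) = 47439 - \left(8 + \frac{78 \sqrt{5}}{25} - 53\right) = 47439 - \left(-45 + \frac{78 \sqrt{5}}{25}\right) = 47439 + \left(45 - \frac{78 \sqrt{5}}{25}\right) = 47484 - \frac{78 \sqrt{5}}{25}$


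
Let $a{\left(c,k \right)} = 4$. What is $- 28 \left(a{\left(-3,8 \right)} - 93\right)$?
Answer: $2492$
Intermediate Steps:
$- 28 \left(a{\left(-3,8 \right)} - 93\right) = - 28 \left(4 - 93\right) = \left(-28\right) \left(-89\right) = 2492$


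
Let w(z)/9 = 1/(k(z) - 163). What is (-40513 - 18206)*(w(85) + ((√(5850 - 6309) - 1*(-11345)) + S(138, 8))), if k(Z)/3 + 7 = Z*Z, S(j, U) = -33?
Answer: -14274953016519/21491 - 176157*I*√51 ≈ -6.6423e+8 - 1.258e+6*I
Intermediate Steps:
k(Z) = -21 + 3*Z² (k(Z) = -21 + 3*(Z*Z) = -21 + 3*Z²)
w(z) = 9/(-184 + 3*z²) (w(z) = 9/((-21 + 3*z²) - 163) = 9/(-184 + 3*z²))
(-40513 - 18206)*(w(85) + ((√(5850 - 6309) - 1*(-11345)) + S(138, 8))) = (-40513 - 18206)*(9/(-184 + 3*85²) + ((√(5850 - 6309) - 1*(-11345)) - 33)) = -58719*(9/(-184 + 3*7225) + ((√(-459) + 11345) - 33)) = -58719*(9/(-184 + 21675) + ((3*I*√51 + 11345) - 33)) = -58719*(9/21491 + ((11345 + 3*I*√51) - 33)) = -58719*(9*(1/21491) + (11312 + 3*I*√51)) = -58719*(9/21491 + (11312 + 3*I*√51)) = -58719*(243106201/21491 + 3*I*√51) = -14274953016519/21491 - 176157*I*√51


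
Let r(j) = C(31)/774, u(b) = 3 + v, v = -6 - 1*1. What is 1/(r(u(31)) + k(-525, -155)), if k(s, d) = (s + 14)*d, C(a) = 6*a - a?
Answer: 774/61304825 ≈ 1.2625e-5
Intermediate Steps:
v = -7 (v = -6 - 1 = -7)
C(a) = 5*a
k(s, d) = d*(14 + s) (k(s, d) = (14 + s)*d = d*(14 + s))
u(b) = -4 (u(b) = 3 - 7 = -4)
r(j) = 155/774 (r(j) = (5*31)/774 = 155*(1/774) = 155/774)
1/(r(u(31)) + k(-525, -155)) = 1/(155/774 - 155*(14 - 525)) = 1/(155/774 - 155*(-511)) = 1/(155/774 + 79205) = 1/(61304825/774) = 774/61304825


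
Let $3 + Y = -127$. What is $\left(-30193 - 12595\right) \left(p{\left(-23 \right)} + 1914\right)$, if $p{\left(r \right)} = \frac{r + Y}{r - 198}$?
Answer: $- \frac{1065036108}{13} \approx -8.1926 \cdot 10^{7}$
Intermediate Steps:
$Y = -130$ ($Y = -3 - 127 = -130$)
$p{\left(r \right)} = \frac{-130 + r}{-198 + r}$ ($p{\left(r \right)} = \frac{r - 130}{r - 198} = \frac{-130 + r}{-198 + r}$)
$\left(-30193 - 12595\right) \left(p{\left(-23 \right)} + 1914\right) = \left(-30193 - 12595\right) \left(\frac{-130 - 23}{-198 - 23} + 1914\right) = - 42788 \left(\frac{1}{-221} \left(-153\right) + 1914\right) = - 42788 \left(\left(- \frac{1}{221}\right) \left(-153\right) + 1914\right) = - 42788 \left(\frac{9}{13} + 1914\right) = \left(-42788\right) \frac{24891}{13} = - \frac{1065036108}{13}$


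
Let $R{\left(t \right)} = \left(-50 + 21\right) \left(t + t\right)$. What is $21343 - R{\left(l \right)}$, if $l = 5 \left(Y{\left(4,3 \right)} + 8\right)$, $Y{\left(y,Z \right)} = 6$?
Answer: $25403$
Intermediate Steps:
$l = 70$ ($l = 5 \left(6 + 8\right) = 5 \cdot 14 = 70$)
$R{\left(t \right)} = - 58 t$ ($R{\left(t \right)} = - 29 \cdot 2 t = - 58 t$)
$21343 - R{\left(l \right)} = 21343 - \left(-58\right) 70 = 21343 - -4060 = 21343 + 4060 = 25403$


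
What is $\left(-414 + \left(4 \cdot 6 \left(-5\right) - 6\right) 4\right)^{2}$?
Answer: $842724$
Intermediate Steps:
$\left(-414 + \left(4 \cdot 6 \left(-5\right) - 6\right) 4\right)^{2} = \left(-414 + \left(24 \left(-5\right) - 6\right) 4\right)^{2} = \left(-414 + \left(-120 - 6\right) 4\right)^{2} = \left(-414 - 504\right)^{2} = \left(-918\right)^{2} = 842724$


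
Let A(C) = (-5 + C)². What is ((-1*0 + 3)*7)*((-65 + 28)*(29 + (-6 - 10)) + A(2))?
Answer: -9912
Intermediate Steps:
((-1*0 + 3)*7)*((-65 + 28)*(29 + (-6 - 10)) + A(2)) = ((-1*0 + 3)*7)*((-65 + 28)*(29 + (-6 - 10)) + (-5 + 2)²) = ((0 + 3)*7)*(-37*(29 - 16) + (-3)²) = (3*7)*(-37*13 + 9) = 21*(-481 + 9) = 21*(-472) = -9912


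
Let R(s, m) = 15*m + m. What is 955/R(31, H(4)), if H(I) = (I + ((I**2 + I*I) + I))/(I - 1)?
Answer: 573/128 ≈ 4.4766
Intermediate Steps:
H(I) = (2*I + 2*I**2)/(-1 + I) (H(I) = (I + ((I**2 + I**2) + I))/(-1 + I) = (I + (2*I**2 + I))/(-1 + I) = (I + (I + 2*I**2))/(-1 + I) = (2*I + 2*I**2)/(-1 + I))
R(s, m) = 16*m
955/R(31, H(4)) = 955/((16*(2*4*(1 + 4)/(-1 + 4)))) = 955/((16*(2*4*5/3))) = 955/((16*(2*4*(1/3)*5))) = 955/((16*(40/3))) = 955/(640/3) = 955*(3/640) = 573/128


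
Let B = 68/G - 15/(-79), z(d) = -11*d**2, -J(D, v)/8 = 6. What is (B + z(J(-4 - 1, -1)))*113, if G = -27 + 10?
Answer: -226279901/79 ≈ -2.8643e+6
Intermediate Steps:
G = -17
J(D, v) = -48 (J(D, v) = -8*6 = -48)
B = -301/79 (B = 68/(-17) - 15/(-79) = 68*(-1/17) - 15*(-1/79) = -4 + 15/79 = -301/79 ≈ -3.8101)
(B + z(J(-4 - 1, -1)))*113 = (-301/79 - 11*(-48)**2)*113 = (-301/79 - 11*2304)*113 = (-301/79 - 25344)*113 = -2002477/79*113 = -226279901/79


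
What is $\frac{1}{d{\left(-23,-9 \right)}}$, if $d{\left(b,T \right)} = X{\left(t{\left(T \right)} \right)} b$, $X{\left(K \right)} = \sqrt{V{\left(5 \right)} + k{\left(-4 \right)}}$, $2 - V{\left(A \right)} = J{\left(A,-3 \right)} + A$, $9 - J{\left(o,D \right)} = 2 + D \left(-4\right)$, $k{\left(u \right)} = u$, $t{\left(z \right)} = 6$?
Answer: $\frac{i \sqrt{2}}{46} \approx 0.030744 i$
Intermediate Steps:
$J{\left(o,D \right)} = 7 + 4 D$ ($J{\left(o,D \right)} = 9 - \left(2 + D \left(-4\right)\right) = 9 - \left(2 - 4 D\right) = 9 + \left(-2 + 4 D\right) = 7 + 4 D$)
$V{\left(A \right)} = 7 - A$ ($V{\left(A \right)} = 2 - \left(\left(7 + 4 \left(-3\right)\right) + A\right) = 2 - \left(\left(7 - 12\right) + A\right) = 2 - \left(-5 + A\right) = 7 - A$)
$X{\left(K \right)} = i \sqrt{2}$ ($X{\left(K \right)} = \sqrt{\left(7 - 5\right) - 4} = \sqrt{2 - 4} = \sqrt{-2} = i \sqrt{2}$)
$d{\left(b,T \right)} = i b \sqrt{2}$ ($d{\left(b,T \right)} = i \sqrt{2} b = i b \sqrt{2}$)
$\frac{1}{d{\left(-23,-9 \right)}} = \frac{1}{i \left(-23\right) \sqrt{2}} = \frac{1}{\left(-23\right) i \sqrt{2}} = \frac{i \sqrt{2}}{46}$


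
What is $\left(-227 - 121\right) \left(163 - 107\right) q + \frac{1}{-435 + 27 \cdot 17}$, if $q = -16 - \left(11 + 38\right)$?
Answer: $\frac{30401281}{24} \approx 1.2667 \cdot 10^{6}$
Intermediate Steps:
$q = -65$ ($q = -16 - 49 = -65$)
$\left(-227 - 121\right) \left(163 - 107\right) q + \frac{1}{-435 + 27 \cdot 17} = \left(-227 - 121\right) \left(163 - 107\right) \left(-65\right) + \frac{1}{-435 + 27 \cdot 17} = \left(-348\right) 56 \left(-65\right) + \frac{1}{-435 + 459} = \left(-19488\right) \left(-65\right) + \frac{1}{24} = 1266720 + \frac{1}{24} = \frac{30401281}{24}$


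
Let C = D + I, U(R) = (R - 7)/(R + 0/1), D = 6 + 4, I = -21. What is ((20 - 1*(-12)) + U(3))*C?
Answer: -1012/3 ≈ -337.33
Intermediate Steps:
D = 10
U(R) = (-7 + R)/R (U(R) = (-7 + R)/(R + 0*1) = (-7 + R)/(R + 0) = (-7 + R)/R)
C = -11 (C = 10 - 21 = -11)
((20 - 1*(-12)) + U(3))*C = ((20 - 1*(-12)) + (-7 + 3)/3)*(-11) = ((20 + 12) + (⅓)*(-4))*(-11) = (32 - 4/3)*(-11) = (92/3)*(-11) = -1012/3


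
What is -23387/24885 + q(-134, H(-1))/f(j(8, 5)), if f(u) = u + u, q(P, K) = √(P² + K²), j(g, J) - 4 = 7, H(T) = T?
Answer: -3341/3555 + √17957/22 ≈ 5.1513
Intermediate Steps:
j(g, J) = 11 (j(g, J) = 4 + 7 = 11)
q(P, K) = √(K² + P²)
f(u) = 2*u
-23387/24885 + q(-134, H(-1))/f(j(8, 5)) = -23387/24885 + √((-1)² + (-134)²)/((2*11)) = -23387*1/24885 + √(1 + 17956)/22 = -3341/3555 + √17957*(1/22) = -3341/3555 + √17957/22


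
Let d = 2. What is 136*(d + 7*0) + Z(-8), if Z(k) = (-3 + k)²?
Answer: 393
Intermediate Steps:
136*(d + 7*0) + Z(-8) = 136*(2 + 7*0) + (-3 - 8)² = 136*(2 + 0) + (-11)² = 136*2 + 121 = 272 + 121 = 393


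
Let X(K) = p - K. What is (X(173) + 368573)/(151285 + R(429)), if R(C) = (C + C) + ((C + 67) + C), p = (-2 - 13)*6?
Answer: 184155/76534 ≈ 2.4062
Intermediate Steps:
p = -90 (p = -15*6 = -90)
X(K) = -90 - K
R(C) = 67 + 4*C (R(C) = 2*C + ((67 + C) + C) = 2*C + (67 + 2*C) = 67 + 4*C)
(X(173) + 368573)/(151285 + R(429)) = ((-90 - 1*173) + 368573)/(151285 + (67 + 4*429)) = ((-90 - 173) + 368573)/(151285 + (67 + 1716)) = (-263 + 368573)/(151285 + 1783) = 368310/153068 = 368310*(1/153068) = 184155/76534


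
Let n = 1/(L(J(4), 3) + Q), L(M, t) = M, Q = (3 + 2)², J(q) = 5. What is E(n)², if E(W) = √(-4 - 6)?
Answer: -10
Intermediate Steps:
Q = 25 (Q = 5² = 25)
n = 1/30 (n = 1/(5 + 25) = 1/30 ≈ 0.033333)
E(W) = I*√10 (E(W) = √(-10) = I*√10)
E(n)² = (I*√10)² = -10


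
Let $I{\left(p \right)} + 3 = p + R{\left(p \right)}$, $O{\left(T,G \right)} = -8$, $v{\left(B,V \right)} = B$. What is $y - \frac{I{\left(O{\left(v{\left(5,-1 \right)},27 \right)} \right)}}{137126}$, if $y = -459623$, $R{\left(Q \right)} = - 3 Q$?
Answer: $- \frac{63026263511}{137126} \approx -4.5962 \cdot 10^{5}$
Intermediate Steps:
$I{\left(p \right)} = -3 - 2 p$ ($I{\left(p \right)} = -3 + \left(p - 3 p\right) = -3 - 2 p$)
$y - \frac{I{\left(O{\left(v{\left(5,-1 \right)},27 \right)} \right)}}{137126} = -459623 - \frac{-3 - -16}{137126} = -459623 - \left(-3 + 16\right) \frac{1}{137126} = -459623 - 13 \cdot \frac{1}{137126} = -459623 - \frac{13}{137126} = - \frac{63026263511}{137126}$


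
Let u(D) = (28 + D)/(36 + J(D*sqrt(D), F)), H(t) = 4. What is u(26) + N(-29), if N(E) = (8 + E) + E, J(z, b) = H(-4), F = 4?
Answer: -973/20 ≈ -48.650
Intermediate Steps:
J(z, b) = 4
N(E) = 8 + 2*E
u(D) = 7/10 + D/40 (u(D) = (28 + D)/(36 + 4) = (28 + D)/40 = (28 + D)*(1/40) = 7/10 + D/40)
u(26) + N(-29) = (7/10 + (1/40)*26) + (8 + 2*(-29)) = (7/10 + 13/20) + (8 - 58) = 27/20 - 50 = -973/20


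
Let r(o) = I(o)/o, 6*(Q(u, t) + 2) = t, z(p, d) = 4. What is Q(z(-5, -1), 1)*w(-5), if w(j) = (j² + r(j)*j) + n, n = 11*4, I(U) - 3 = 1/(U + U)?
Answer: -7909/60 ≈ -131.82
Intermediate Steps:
Q(u, t) = -2 + t/6
I(U) = 3 + 1/(2*U) (I(U) = 3 + 1/(U + U) = 3 + 1/(2*U))
n = 44
r(o) = (3 + 1/(2*o))/o
w(j) = 44 + j² + (1 + 6*j)/(2*j) (w(j) = (j² + ((1 + 6*j)/(2*j²))*j) + 44 = (j² + (1 + 6*j)/(2*j)) + 44 = 44 + j² + (1 + 6*j)/(2*j))
Q(z(-5, -1), 1)*w(-5) = (-2 + (⅙)*1)*(47 + (-5)² + (½)/(-5)) = (-2 + ⅙)*(47 + 25 + (½)*(-⅕)) = -11*(47 + 25 - ⅒)/6 = -11/6*719/10 = -7909/60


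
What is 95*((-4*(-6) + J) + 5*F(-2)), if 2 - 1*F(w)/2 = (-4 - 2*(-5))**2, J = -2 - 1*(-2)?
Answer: -30020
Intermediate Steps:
J = 0 (J = -2 + 2 = 0)
F(w) = -68 (F(w) = 4 - 2*(-4 - 2*(-5))**2 = 4 - 2*(-4 + 10)**2 = 4 - 2*6**2 = 4 - 2*36 = 4 - 72 = -68)
95*((-4*(-6) + J) + 5*F(-2)) = 95*((-4*(-6) + 0) + 5*(-68)) = 95*((24 + 0) - 340) = 95*(24 - 340) = 95*(-316) = -30020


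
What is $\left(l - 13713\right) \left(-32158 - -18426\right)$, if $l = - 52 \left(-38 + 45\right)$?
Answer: $193305364$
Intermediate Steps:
$l = -364$ ($l = \left(-52\right) 7 = -364$)
$\left(l - 13713\right) \left(-32158 - -18426\right) = \left(-364 - 13713\right) \left(-32158 - -18426\right) = - 14077 \left(-32158 + \left(-2389 + 20815\right)\right) = - 14077 \left(-32158 + 18426\right) = \left(-14077\right) \left(-13732\right) = 193305364$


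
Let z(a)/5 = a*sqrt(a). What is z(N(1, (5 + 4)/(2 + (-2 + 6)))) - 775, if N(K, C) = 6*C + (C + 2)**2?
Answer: -775 + 425*sqrt(85)/8 ≈ -285.21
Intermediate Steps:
N(K, C) = (2 + C)**2 + 6*C (N(K, C) = 6*C + (2 + C)**2 = (2 + C)**2 + 6*C)
z(a) = 5*a**(3/2) (z(a) = 5*(a*sqrt(a)) = 5*a**(3/2))
z(N(1, (5 + 4)/(2 + (-2 + 6)))) - 775 = 5*((2 + (5 + 4)/(2 + (-2 + 6)))**2 + 6*((5 + 4)/(2 + (-2 + 6))))**(3/2) - 775 = 5*((2 + 9/(2 + 4))**2 + 6*(9/(2 + 4)))**(3/2) - 775 = 5*((2 + 9/6)**2 + 6*(9/6))**(3/2) - 775 = 5*((2 + 9*(1/6))**2 + 6*(9*(1/6)))**(3/2) - 775 = 5*((2 + 3/2)**2 + 6*(3/2))**(3/2) - 775 = 5*((7/2)**2 + 9)**(3/2) - 775 = 5*(49/4 + 9)**(3/2) - 775 = 5*(85/4)**(3/2) - 775 = 5*(85*sqrt(85)/8) - 775 = 425*sqrt(85)/8 - 775 = -775 + 425*sqrt(85)/8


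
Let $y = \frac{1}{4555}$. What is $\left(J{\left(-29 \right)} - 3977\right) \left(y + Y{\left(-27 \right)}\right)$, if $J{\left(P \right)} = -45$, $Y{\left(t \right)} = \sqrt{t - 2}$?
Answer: $- \frac{4022}{4555} - 4022 i \sqrt{29} \approx -0.88299 - 21659.0 i$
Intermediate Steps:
$Y{\left(t \right)} = \sqrt{-2 + t}$
$y = \frac{1}{4555} \approx 0.00021954$
$\left(J{\left(-29 \right)} - 3977\right) \left(y + Y{\left(-27 \right)}\right) = \left(-45 - 3977\right) \left(\frac{1}{4555} + \sqrt{-2 - 27}\right) = - 4022 \left(\frac{1}{4555} + \sqrt{-29}\right) = - 4022 \left(\frac{1}{4555} + i \sqrt{29}\right) = - \frac{4022}{4555} - 4022 i \sqrt{29}$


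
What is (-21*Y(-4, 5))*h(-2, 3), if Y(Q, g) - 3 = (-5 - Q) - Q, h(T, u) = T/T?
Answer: -126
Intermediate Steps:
h(T, u) = 1
Y(Q, g) = -2 - 2*Q (Y(Q, g) = 3 + ((-5 - Q) - Q) = 3 + (-5 - 2*Q) = -2 - 2*Q)
(-21*Y(-4, 5))*h(-2, 3) = -21*(-2 - 2*(-4))*1 = -21*(-2 + 8)*1 = -21*6*1 = -126*1 = -126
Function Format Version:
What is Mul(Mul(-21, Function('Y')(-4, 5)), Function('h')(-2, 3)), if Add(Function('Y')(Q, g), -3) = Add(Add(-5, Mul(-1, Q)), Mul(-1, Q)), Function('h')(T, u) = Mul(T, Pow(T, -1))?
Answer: -126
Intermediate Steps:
Function('h')(T, u) = 1
Function('Y')(Q, g) = Add(-2, Mul(-2, Q)) (Function('Y')(Q, g) = Add(3, Add(Add(-5, Mul(-1, Q)), Mul(-1, Q))) = Add(3, Add(-5, Mul(-2, Q))) = Add(-2, Mul(-2, Q)))
Mul(Mul(-21, Function('Y')(-4, 5)), Function('h')(-2, 3)) = Mul(Mul(-21, Add(-2, Mul(-2, -4))), 1) = Mul(Mul(-21, Add(-2, 8)), 1) = Mul(Mul(-21, 6), 1) = Mul(-126, 1) = -126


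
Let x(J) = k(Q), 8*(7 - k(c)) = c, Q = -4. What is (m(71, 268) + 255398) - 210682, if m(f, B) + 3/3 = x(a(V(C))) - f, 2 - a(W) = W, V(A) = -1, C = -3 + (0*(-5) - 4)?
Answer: 89303/2 ≈ 44652.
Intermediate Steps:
C = -7 (C = -3 + (0 - 4) = -3 - 4 = -7)
a(W) = 2 - W
k(c) = 7 - c/8
x(J) = 15/2 (x(J) = 7 - 1/8*(-4) = 7 + 1/2 = 15/2)
m(f, B) = 13/2 - f (m(f, B) = -1 + (15/2 - f) = 13/2 - f)
(m(71, 268) + 255398) - 210682 = ((13/2 - 1*71) + 255398) - 210682 = ((13/2 - 71) + 255398) - 210682 = (-129/2 + 255398) - 210682 = 510667/2 - 210682 = 89303/2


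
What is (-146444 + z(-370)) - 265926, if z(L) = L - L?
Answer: -412370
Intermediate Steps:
z(L) = 0
(-146444 + z(-370)) - 265926 = (-146444 + 0) - 265926 = -146444 - 265926 = -412370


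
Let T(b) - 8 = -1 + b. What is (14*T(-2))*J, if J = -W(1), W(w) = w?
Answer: -70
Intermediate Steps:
T(b) = 7 + b (T(b) = 8 + (-1 + b) = 7 + b)
J = -1 (J = -1*1 = -1)
(14*T(-2))*J = (14*(7 - 2))*(-1) = (14*5)*(-1) = 70*(-1) = -70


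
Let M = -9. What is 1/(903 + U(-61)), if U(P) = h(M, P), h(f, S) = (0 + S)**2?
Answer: 1/4624 ≈ 0.00021626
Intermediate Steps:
h(f, S) = S**2
U(P) = P**2
1/(903 + U(-61)) = 1/(903 + (-61)**2) = 1/(903 + 3721) = 1/4624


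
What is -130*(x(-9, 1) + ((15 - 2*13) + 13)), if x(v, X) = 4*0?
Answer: -260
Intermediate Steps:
x(v, X) = 0
-130*(x(-9, 1) + ((15 - 2*13) + 13)) = -130*(0 + ((15 - 2*13) + 13)) = -130*(0 + ((15 - 26) + 13)) = -130*(0 + (-11 + 13)) = -130*(0 + 2) = -130*2 = -260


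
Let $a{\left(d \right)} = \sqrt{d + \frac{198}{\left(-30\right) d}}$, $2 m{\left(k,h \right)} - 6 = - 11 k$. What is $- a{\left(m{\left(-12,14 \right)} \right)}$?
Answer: $- \frac{2 \sqrt{227815}}{115} \approx -8.3009$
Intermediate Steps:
$m{\left(k,h \right)} = 3 - \frac{11 k}{2}$ ($m{\left(k,h \right)} = 3 + \frac{\left(-11\right) k}{2} = 3 - \frac{11 k}{2}$)
$a{\left(d \right)} = \sqrt{d - \frac{33}{5 d}}$ ($a{\left(d \right)} = \sqrt{d + 198 \left(- \frac{1}{30 d}\right)} = \sqrt{d - \frac{33}{5 d}}$)
$- a{\left(m{\left(-12,14 \right)} \right)} = - \frac{\sqrt{- \frac{165}{3 - -66} + 25 \left(3 - -66\right)}}{5} = - \frac{\sqrt{- \frac{165}{3 + 66} + 25 \left(3 + 66\right)}}{5} = - \frac{\sqrt{- \frac{165}{69} + 25 \cdot 69}}{5} = - \frac{\sqrt{\left(-165\right) \frac{1}{69} + 1725}}{5} = - \frac{\sqrt{- \frac{55}{23} + 1725}}{5} = - \frac{\sqrt{\frac{39620}{23}}}{5} = - \frac{\frac{2}{23} \sqrt{227815}}{5} = - \frac{2 \sqrt{227815}}{115}$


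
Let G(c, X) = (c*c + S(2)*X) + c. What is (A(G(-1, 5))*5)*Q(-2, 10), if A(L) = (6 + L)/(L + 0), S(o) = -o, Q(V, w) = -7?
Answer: -14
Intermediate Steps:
G(c, X) = c + c**2 - 2*X (G(c, X) = (c*c + (-1*2)*X) + c = (c**2 - 2*X) + c = c + c**2 - 2*X)
A(L) = (6 + L)/L
(A(G(-1, 5))*5)*Q(-2, 10) = (((6 + (-1 + (-1)**2 - 2*5))/(-1 + (-1)**2 - 2*5))*5)*(-7) = (((6 + (-1 + 1 - 10))/(-1 + 1 - 10))*5)*(-7) = (((6 - 10)/(-10))*5)*(-7) = (-1/10*(-4)*5)*(-7) = ((2/5)*5)*(-7) = 2*(-7) = -14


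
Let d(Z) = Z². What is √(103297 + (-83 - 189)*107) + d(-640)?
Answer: 409600 + √74193 ≈ 4.0987e+5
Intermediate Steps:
√(103297 + (-83 - 189)*107) + d(-640) = √(103297 + (-83 - 189)*107) + (-640)² = √(103297 - 272*107) + 409600 = √(103297 - 29104) + 409600 = √74193 + 409600 = 409600 + √74193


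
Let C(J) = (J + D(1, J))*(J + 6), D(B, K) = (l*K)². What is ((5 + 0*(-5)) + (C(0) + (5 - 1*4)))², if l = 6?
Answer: 36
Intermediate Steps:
D(B, K) = 36*K² (D(B, K) = (6*K)² = 36*K²)
C(J) = (6 + J)*(J + 36*J²) (C(J) = (J + 36*J²)*(J + 6) = (J + 36*J²)*(6 + J) = (6 + J)*(J + 36*J²))
((5 + 0*(-5)) + (C(0) + (5 - 1*4)))² = ((5 + 0*(-5)) + (0*(6 + 36*0² + 217*0) + (5 - 1*4)))² = ((5 + 0) + (0*(6 + 36*0 + 0) + (5 - 4)))² = (5 + (0*(6 + 0 + 0) + 1))² = (5 + (0*6 + 1))² = (5 + (0 + 1))² = (5 + 1)² = 6² = 36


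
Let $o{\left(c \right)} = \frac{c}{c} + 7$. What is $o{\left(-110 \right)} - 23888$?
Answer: $-23880$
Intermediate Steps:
$o{\left(c \right)} = 8$ ($o{\left(c \right)} = 1 + 7 = 8$)
$o{\left(-110 \right)} - 23888 = 8 - 23888 = -23880$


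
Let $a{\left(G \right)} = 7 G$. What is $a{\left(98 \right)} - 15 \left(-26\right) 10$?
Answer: $4586$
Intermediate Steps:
$a{\left(98 \right)} - 15 \left(-26\right) 10 = 7 \cdot 98 - 15 \left(-26\right) 10 = 686 - \left(-390\right) 10 = 686 - -3900 = 686 + 3900 = 4586$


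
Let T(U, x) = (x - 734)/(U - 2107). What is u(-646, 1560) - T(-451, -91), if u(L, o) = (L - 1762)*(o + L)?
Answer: -5629933721/2558 ≈ -2.2009e+6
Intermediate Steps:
T(U, x) = (-734 + x)/(-2107 + U)
u(L, o) = (-1762 + L)*(L + o)
u(-646, 1560) - T(-451, -91) = ((-646)² - 1762*(-646) - 1762*1560 - 646*1560) - (-734 - 91)/(-2107 - 451) = (417316 + 1138252 - 2748720 - 1007760) - (-825)/(-2558) = -2200912 - (-1)*(-825)/2558 = -2200912 - 1*825/2558 = -2200912 - 825/2558 = -5629933721/2558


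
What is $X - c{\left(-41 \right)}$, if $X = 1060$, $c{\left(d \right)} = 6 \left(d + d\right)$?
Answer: $1552$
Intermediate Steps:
$c{\left(d \right)} = 12 d$ ($c{\left(d \right)} = 6 \cdot 2 d = 12 d$)
$X - c{\left(-41 \right)} = 1060 - 12 \left(-41\right) = 1060 - -492 = 1060 + 492 = 1552$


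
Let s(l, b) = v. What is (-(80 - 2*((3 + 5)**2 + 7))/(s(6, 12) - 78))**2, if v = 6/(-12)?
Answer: 15376/24649 ≈ 0.62380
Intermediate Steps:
v = -1/2 (v = 6*(-1/12) = -1/2 ≈ -0.50000)
s(l, b) = -1/2
(-(80 - 2*((3 + 5)**2 + 7))/(s(6, 12) - 78))**2 = (-(80 - 2*((3 + 5)**2 + 7))/(-1/2 - 78))**2 = (-(80 - 2*(8**2 + 7))/(-157/2))**2 = (-(80 - 2*(64 + 7))*(-2)/157)**2 = (-(80 - 2*71)*(-2)/157)**2 = (-(80 - 142)*(-2)/157)**2 = (-(-62)*(-2)/157)**2 = (-1*124/157)**2 = (-124/157)**2 = 15376/24649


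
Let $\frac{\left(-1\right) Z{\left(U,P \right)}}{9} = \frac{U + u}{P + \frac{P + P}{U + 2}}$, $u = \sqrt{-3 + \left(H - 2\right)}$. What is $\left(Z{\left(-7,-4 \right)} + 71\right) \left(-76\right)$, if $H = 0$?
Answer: $-3401 - 285 i \sqrt{5} \approx -3401.0 - 637.28 i$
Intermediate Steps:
$u = i \sqrt{5}$ ($u = \sqrt{-3 + \left(0 - 2\right)} = \sqrt{-3 - 2} = \sqrt{-5} = i \sqrt{5} \approx 2.2361 i$)
$Z{\left(U,P \right)} = - \frac{9 \left(U + i \sqrt{5}\right)}{P + \frac{2 P}{2 + U}}$ ($Z{\left(U,P \right)} = - 9 \frac{U + i \sqrt{5}}{P + \frac{P + P}{U + 2}} = - 9 \frac{U + i \sqrt{5}}{P + \frac{2 P}{2 + U}} = - \frac{9 \left(U + i \sqrt{5}\right)}{P + \frac{2 P}{2 + U}}$)
$\left(Z{\left(-7,-4 \right)} + 71\right) \left(-76\right) = \left(\frac{9 \left(- \left(-7\right)^{2} - -14 - 2 i \sqrt{5} - i \left(-7\right) \sqrt{5}\right)}{\left(-4\right) \left(4 - 7\right)} + 71\right) \left(-76\right) = \left(9 \left(- \frac{1}{4}\right) \frac{1}{-3} \left(\left(-1\right) 49 + 14 - 2 i \sqrt{5} + 7 i \sqrt{5}\right) + 71\right) \left(-76\right) = \left(9 \left(- \frac{1}{4}\right) \left(- \frac{1}{3}\right) \left(-49 + 14 - 2 i \sqrt{5} + 7 i \sqrt{5}\right) + 71\right) \left(-76\right) = \left(9 \left(- \frac{1}{4}\right) \left(- \frac{1}{3}\right) \left(-35 + 5 i \sqrt{5}\right) + 71\right) \left(-76\right) = \left(\left(- \frac{105}{4} + \frac{15 i \sqrt{5}}{4}\right) + 71\right) \left(-76\right) = \left(\frac{179}{4} + \frac{15 i \sqrt{5}}{4}\right) \left(-76\right) = -3401 - 285 i \sqrt{5}$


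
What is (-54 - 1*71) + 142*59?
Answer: 8253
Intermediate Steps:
(-54 - 1*71) + 142*59 = (-54 - 71) + 8378 = -125 + 8378 = 8253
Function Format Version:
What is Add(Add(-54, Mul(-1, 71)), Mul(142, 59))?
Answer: 8253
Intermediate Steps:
Add(Add(-54, Mul(-1, 71)), Mul(142, 59)) = Add(Add(-54, -71), 8378) = Add(-125, 8378) = 8253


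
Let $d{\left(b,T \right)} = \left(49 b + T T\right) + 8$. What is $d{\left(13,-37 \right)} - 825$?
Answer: $1189$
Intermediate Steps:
$d{\left(b,T \right)} = 8 + T^{2} + 49 b$ ($d{\left(b,T \right)} = \left(49 b + T^{2}\right) + 8 = \left(T^{2} + 49 b\right) + 8 = 8 + T^{2} + 49 b$)
$d{\left(13,-37 \right)} - 825 = \left(8 + \left(-37\right)^{2} + 49 \cdot 13\right) - 825 = \left(8 + 1369 + 637\right) - 825 = 2014 - 825 = 1189$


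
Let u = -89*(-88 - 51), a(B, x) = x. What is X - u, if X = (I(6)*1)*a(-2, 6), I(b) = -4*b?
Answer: -12515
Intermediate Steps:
u = 12371 (u = -89*(-139) = 12371)
X = -144 (X = (-4*6*1)*6 = -24*1*6 = -24*6 = -144)
X - u = -144 - 1*12371 = -144 - 12371 = -12515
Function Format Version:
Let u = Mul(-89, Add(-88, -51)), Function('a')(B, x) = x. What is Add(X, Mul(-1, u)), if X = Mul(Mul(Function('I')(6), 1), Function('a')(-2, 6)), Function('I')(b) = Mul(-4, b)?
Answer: -12515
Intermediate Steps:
u = 12371 (u = Mul(-89, -139) = 12371)
X = -144 (X = Mul(Mul(Mul(-4, 6), 1), 6) = Mul(Mul(-24, 1), 6) = Mul(-24, 6) = -144)
Add(X, Mul(-1, u)) = Add(-144, Mul(-1, 12371)) = Add(-144, -12371) = -12515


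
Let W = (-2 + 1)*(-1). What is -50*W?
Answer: -50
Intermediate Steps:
W = 1 (W = -1*(-1) = 1)
-50*W = -50*1 = -50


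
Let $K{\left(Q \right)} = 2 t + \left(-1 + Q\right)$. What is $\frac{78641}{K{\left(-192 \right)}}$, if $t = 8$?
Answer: $- \frac{78641}{177} \approx -444.3$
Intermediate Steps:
$K{\left(Q \right)} = 15 + Q$ ($K{\left(Q \right)} = 2 \cdot 8 + \left(-1 + Q\right) = 16 + \left(-1 + Q\right) = 15 + Q$)
$\frac{78641}{K{\left(-192 \right)}} = \frac{78641}{15 - 192} = \frac{78641}{-177} = 78641 \left(- \frac{1}{177}\right) = - \frac{78641}{177}$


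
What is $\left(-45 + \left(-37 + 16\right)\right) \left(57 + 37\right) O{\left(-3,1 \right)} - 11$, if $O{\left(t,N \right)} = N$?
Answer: $-6215$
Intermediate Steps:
$\left(-45 + \left(-37 + 16\right)\right) \left(57 + 37\right) O{\left(-3,1 \right)} - 11 = \left(-45 + \left(-37 + 16\right)\right) \left(57 + 37\right) 1 - 11 = \left(-45 - 21\right) 94 \cdot 1 - 11 = \left(-66\right) 94 \cdot 1 - 11 = \left(-6204\right) 1 - 11 = -6204 - 11 = -6215$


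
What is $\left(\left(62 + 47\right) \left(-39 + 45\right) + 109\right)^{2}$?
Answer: $582169$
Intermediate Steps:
$\left(\left(62 + 47\right) \left(-39 + 45\right) + 109\right)^{2} = \left(109 \cdot 6 + 109\right)^{2} = \left(654 + 109\right)^{2} = 763^{2} = 582169$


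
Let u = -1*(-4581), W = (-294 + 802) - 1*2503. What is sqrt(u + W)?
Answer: sqrt(2586) ≈ 50.853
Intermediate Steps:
W = -1995 (W = 508 - 2503 = -1995)
u = 4581
sqrt(u + W) = sqrt(4581 - 1995) = sqrt(2586)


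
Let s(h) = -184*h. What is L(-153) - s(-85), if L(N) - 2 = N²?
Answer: 7771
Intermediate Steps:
L(N) = 2 + N²
L(-153) - s(-85) = (2 + (-153)²) - (-184)*(-85) = (2 + 23409) - 1*15640 = 23411 - 15640 = 7771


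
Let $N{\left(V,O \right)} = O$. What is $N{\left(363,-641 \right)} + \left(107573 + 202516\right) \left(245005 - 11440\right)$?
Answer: $72425936644$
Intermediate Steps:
$N{\left(363,-641 \right)} + \left(107573 + 202516\right) \left(245005 - 11440\right) = -641 + \left(107573 + 202516\right) \left(245005 - 11440\right) = -641 + 310089 \cdot 233565 = -641 + 72425937285 = 72425936644$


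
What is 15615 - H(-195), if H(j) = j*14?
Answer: 18345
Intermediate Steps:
H(j) = 14*j
15615 - H(-195) = 15615 - 14*(-195) = 15615 - 1*(-2730) = 15615 + 2730 = 18345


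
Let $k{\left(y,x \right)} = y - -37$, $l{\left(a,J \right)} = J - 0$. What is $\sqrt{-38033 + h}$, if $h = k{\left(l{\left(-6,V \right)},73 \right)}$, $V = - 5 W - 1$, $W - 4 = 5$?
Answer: $i \sqrt{38042} \approx 195.04 i$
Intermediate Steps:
$W = 9$ ($W = 4 + 5 = 9$)
$V = -46$ ($V = \left(-5\right) 9 - 1 = -45 - 1 = -46$)
$l{\left(a,J \right)} = J$ ($l{\left(a,J \right)} = J + 0 = J$)
$k{\left(y,x \right)} = 37 + y$ ($k{\left(y,x \right)} = y + 37 = 37 + y$)
$h = -9$ ($h = 37 - 46 = -9$)
$\sqrt{-38033 + h} = \sqrt{-38033 - 9} = \sqrt{-38042} = i \sqrt{38042}$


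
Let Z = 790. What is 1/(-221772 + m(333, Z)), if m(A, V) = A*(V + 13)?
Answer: 1/45627 ≈ 2.1917e-5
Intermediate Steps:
m(A, V) = A*(13 + V)
1/(-221772 + m(333, Z)) = 1/(-221772 + 333*(13 + 790)) = 1/(-221772 + 333*803) = 1/(-221772 + 267399) = 1/45627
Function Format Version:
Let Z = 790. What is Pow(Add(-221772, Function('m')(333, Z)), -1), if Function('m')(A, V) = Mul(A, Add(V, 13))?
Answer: Rational(1, 45627) ≈ 2.1917e-5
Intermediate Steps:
Function('m')(A, V) = Mul(A, Add(13, V))
Pow(Add(-221772, Function('m')(333, Z)), -1) = Pow(Add(-221772, Mul(333, Add(13, 790))), -1) = Pow(Add(-221772, Mul(333, 803)), -1) = Pow(Add(-221772, 267399), -1) = Pow(45627, -1) = Rational(1, 45627)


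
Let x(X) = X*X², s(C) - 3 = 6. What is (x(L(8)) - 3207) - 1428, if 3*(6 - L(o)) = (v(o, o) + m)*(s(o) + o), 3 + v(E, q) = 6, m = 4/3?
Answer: -8036378/729 ≈ -11024.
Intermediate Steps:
m = 4/3 (m = 4*(⅓) = 4/3 ≈ 1.3333)
s(C) = 9 (s(C) = 3 + 6 = 9)
v(E, q) = 3 (v(E, q) = -3 + 6 = 3)
L(o) = -7 - 13*o/9 (L(o) = 6 - (3 + 4/3)*(9 + o)/3 = 6 - 13*(9 + o)/9 = 6 - (39 + 13*o/3)/3 = 6 + (-13 - 13*o/9) = -7 - 13*o/9)
x(X) = X³
(x(L(8)) - 3207) - 1428 = ((-7 - 13/9*8)³ - 3207) - 1428 = ((-7 - 104/9)³ - 3207) - 1428 = ((-167/9)³ - 3207) - 1428 = (-4657463/729 - 3207) - 1428 = -6995366/729 - 1428 = -8036378/729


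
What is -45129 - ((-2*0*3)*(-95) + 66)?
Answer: -45195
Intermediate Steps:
-45129 - ((-2*0*3)*(-95) + 66) = -45129 - ((0*3)*(-95) + 66) = -45129 - (0*(-95) + 66) = -45129 - (0 + 66) = -45129 - 1*66 = -45129 - 66 = -45195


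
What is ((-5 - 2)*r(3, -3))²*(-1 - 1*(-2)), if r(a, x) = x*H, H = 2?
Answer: 1764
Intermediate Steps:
r(a, x) = 2*x (r(a, x) = x*2 = 2*x)
((-5 - 2)*r(3, -3))²*(-1 - 1*(-2)) = ((-5 - 2)*(2*(-3)))²*(-1 - 1*(-2)) = (-7*(-6))²*(-1 + 2) = 42²*1 = 1764*1 = 1764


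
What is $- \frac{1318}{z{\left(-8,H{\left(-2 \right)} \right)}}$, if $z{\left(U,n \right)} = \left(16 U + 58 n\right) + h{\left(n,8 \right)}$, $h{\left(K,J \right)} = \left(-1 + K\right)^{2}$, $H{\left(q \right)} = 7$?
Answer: $- \frac{659}{157} \approx -4.1974$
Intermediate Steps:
$z{\left(U,n \right)} = \left(-1 + n\right)^{2} + 16 U + 58 n$ ($z{\left(U,n \right)} = \left(16 U + 58 n\right) + \left(-1 + n\right)^{2} = \left(-1 + n\right)^{2} + 16 U + 58 n$)
$- \frac{1318}{z{\left(-8,H{\left(-2 \right)} \right)}} = - \frac{1318}{\left(-1 + 7\right)^{2} + 16 \left(-8\right) + 58 \cdot 7} = - \frac{1318}{6^{2} - 128 + 406} = - \frac{1318}{36 - 128 + 406} = - \frac{1318}{314} = \left(-1318\right) \frac{1}{314} = - \frac{659}{157}$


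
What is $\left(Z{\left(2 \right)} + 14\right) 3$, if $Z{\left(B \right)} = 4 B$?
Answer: $66$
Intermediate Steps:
$\left(Z{\left(2 \right)} + 14\right) 3 = \left(4 \cdot 2 + 14\right) 3 = \left(8 + 14\right) 3 = 22 \cdot 3 = 66$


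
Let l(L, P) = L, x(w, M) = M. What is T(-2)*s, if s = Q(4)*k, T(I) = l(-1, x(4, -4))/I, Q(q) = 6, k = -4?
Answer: -12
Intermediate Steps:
T(I) = -1/I
s = -24 (s = 6*(-4) = -24)
T(-2)*s = -1/(-2)*(-24) = -1*(-½)*(-24) = (½)*(-24) = -12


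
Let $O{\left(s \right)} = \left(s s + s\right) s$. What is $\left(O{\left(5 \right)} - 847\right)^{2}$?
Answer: $485809$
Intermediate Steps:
$O{\left(s \right)} = s \left(s + s^{2}\right)$ ($O{\left(s \right)} = \left(s^{2} + s\right) s = \left(s + s^{2}\right) s = s \left(s + s^{2}\right)$)
$\left(O{\left(5 \right)} - 847\right)^{2} = \left(5^{2} \left(1 + 5\right) - 847\right)^{2} = \left(25 \cdot 6 - 847\right)^{2} = \left(150 - 847\right)^{2} = \left(-697\right)^{2} = 485809$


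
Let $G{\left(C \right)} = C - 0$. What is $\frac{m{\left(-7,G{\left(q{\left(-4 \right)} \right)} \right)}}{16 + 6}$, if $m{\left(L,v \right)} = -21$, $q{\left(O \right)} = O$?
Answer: $- \frac{21}{22} \approx -0.95455$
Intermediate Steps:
$G{\left(C \right)} = C$ ($G{\left(C \right)} = C + 0 = C$)
$\frac{m{\left(-7,G{\left(q{\left(-4 \right)} \right)} \right)}}{16 + 6} = \frac{1}{16 + 6} \left(-21\right) = \frac{1}{22} \left(-21\right) = - \frac{21}{22}$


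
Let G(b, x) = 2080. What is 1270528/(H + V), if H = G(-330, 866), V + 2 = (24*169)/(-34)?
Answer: 10799488/16649 ≈ 648.66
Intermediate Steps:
V = -2062/17 (V = -2 + (24*169)/(-34) = -2 + 4056*(-1/34) = -2 - 2028/17 = -2062/17 ≈ -121.29)
H = 2080
1270528/(H + V) = 1270528/(2080 - 2062/17) = 1270528/(33298/17) = 1270528*(17/33298) = 10799488/16649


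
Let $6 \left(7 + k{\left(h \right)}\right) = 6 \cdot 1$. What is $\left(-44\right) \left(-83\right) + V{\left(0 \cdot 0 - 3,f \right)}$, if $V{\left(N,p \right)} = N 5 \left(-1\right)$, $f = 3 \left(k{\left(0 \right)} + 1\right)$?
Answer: $3667$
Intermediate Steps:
$k{\left(h \right)} = -6$ ($k{\left(h \right)} = -7 + \frac{6 \cdot 1}{6} = -7 + \frac{1}{6} \cdot 6 = -7 + 1 = -6$)
$f = -15$ ($f = 3 \left(-6 + 1\right) = 3 \left(-5\right) = -15$)
$V{\left(N,p \right)} = - 5 N$ ($V{\left(N,p \right)} = 5 N \left(-1\right) = - 5 N$)
$\left(-44\right) \left(-83\right) + V{\left(0 \cdot 0 - 3,f \right)} = \left(-44\right) \left(-83\right) - 5 \left(0 \cdot 0 - 3\right) = 3652 - 5 \left(0 - 3\right) = 3652 - -15 = 3652 + 15 = 3667$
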